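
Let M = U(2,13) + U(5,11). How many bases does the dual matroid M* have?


(M1+M2)* = M1* + M2*.
M1* = U(11,13), bases: C(13,11) = 78.
M2* = U(6,11), bases: C(11,6) = 462.
|B(M*)| = 78 * 462 = 36036.

36036


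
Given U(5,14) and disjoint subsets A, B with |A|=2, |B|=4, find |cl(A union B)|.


|A union B| = 2 + 4 = 6 (disjoint).
In U(5,14), cl(S) = S if |S| < 5, else cl(S) = E.
Since 6 >= 5, cl(A union B) = E.
|cl(A union B)| = 14.

14


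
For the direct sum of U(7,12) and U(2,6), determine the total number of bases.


Bases of a direct sum M1 + M2: |B| = |B(M1)| * |B(M2)|.
|B(U(7,12))| = C(12,7) = 792.
|B(U(2,6))| = C(6,2) = 15.
Total bases = 792 * 15 = 11880.

11880


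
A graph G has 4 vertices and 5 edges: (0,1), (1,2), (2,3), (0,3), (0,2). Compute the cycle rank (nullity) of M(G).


Cycle rank (nullity) = |E| - r(M) = |E| - (|V| - c).
|E| = 5, |V| = 4, c = 1.
Nullity = 5 - (4 - 1) = 5 - 3 = 2.

2


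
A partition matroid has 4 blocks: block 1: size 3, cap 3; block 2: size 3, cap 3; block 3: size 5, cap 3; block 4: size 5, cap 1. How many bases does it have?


A basis picks exactly ci elements from block i.
Number of bases = product of C(|Si|, ci).
= C(3,3) * C(3,3) * C(5,3) * C(5,1)
= 1 * 1 * 10 * 5
= 50.

50


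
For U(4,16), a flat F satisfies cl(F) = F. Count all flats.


Flats of U(4,16): every subset of size < 4 is a flat, plus E itself.
Count = C(16,0) + C(16,1) + C(16,2) + C(16,3) + 1
     = 1 + 16 + 120 + 560 + 1
     = 698.

698


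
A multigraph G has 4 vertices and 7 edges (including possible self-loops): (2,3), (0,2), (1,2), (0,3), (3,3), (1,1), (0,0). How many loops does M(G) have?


In a graphic matroid, a loop is a self-loop edge (u,u) with rank 0.
Examining all 7 edges for self-loops...
Self-loops found: (3,3), (1,1), (0,0)
Number of loops = 3.

3


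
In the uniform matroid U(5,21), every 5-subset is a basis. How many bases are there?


Bases of U(5,21) are all 5-element subsets of the 21-element ground set.
Number of bases = C(21,5).
C(21,5) = 21! / (5! * 16!) = 20349.

20349


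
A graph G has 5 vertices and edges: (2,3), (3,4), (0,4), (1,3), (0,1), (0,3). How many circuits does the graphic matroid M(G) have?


A circuit in a graphic matroid = edge set of a simple cycle.
G has 5 vertices and 6 edges.
Enumerating all minimal edge subsets forming cycles...
Total circuits found: 3.

3


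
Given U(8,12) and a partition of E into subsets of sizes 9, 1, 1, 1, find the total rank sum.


r(Ai) = min(|Ai|, 8) for each part.
Sum = min(9,8) + min(1,8) + min(1,8) + min(1,8)
    = 8 + 1 + 1 + 1
    = 11.

11


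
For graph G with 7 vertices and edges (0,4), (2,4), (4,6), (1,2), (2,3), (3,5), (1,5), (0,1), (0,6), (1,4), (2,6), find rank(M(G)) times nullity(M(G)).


r(M) = |V| - c = 7 - 1 = 6.
nullity = |E| - r(M) = 11 - 6 = 5.
Product = 6 * 5 = 30.

30


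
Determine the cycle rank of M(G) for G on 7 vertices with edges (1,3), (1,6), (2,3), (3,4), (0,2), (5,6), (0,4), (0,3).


Cycle rank (nullity) = |E| - r(M) = |E| - (|V| - c).
|E| = 8, |V| = 7, c = 1.
Nullity = 8 - (7 - 1) = 8 - 6 = 2.

2


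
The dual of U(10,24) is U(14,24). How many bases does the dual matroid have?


The dual of U(r,n) is U(n-r, n) = U(14,24).
Bases of U(14,24) are all (14)-element subsets.
|B(M*)| = C(24,14) = 24! / (14! * 10!) = 1961256.

1961256


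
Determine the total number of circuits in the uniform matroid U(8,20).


In U(8,20), circuits are the (9)-element subsets.
Any set of 9 elements is dependent, and removing any one element gives
an independent set of size 8, so it is a minimal dependent set.
Number of circuits = (20 choose 9) = 167960.

167960


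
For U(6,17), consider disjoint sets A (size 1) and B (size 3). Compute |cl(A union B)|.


|A union B| = 1 + 3 = 4 (disjoint).
In U(6,17), cl(S) = S if |S| < 6, else cl(S) = E.
Since 4 < 6, cl(A union B) = A union B.
|cl(A union B)| = 4.

4


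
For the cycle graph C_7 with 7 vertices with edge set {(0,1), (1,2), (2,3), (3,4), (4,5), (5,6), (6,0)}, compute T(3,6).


T(C_7; x,y) = x + x^2 + ... + x^(6) + y.
T(3,6) = 3^1 + 3^2 + 3^3 + 3^4 + 3^5 + 3^6 + 6
= 3 + 9 + 27 + 81 + 243 + 729 + 6
= 1098.

1098


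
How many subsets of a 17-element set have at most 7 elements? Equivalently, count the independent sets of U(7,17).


Independent sets of U(7,17) are all subsets of size <= 7.
Count = C(17,0) + C(17,1) + C(17,2) + C(17,3) + C(17,4) + C(17,5) + C(17,6) + C(17,7)
     = 1 + 17 + 136 + 680 + 2380 + 6188 + 12376 + 19448
     = 41226.

41226


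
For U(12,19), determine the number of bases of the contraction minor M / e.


Contracting e from U(12,19) gives U(11,18).
Bases of U(11,18) = (18 choose 11) = 31824.

31824


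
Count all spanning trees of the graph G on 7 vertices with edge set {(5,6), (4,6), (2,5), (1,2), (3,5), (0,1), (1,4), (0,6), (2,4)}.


By Kirchhoff's matrix tree theorem, the number of spanning trees equals
the determinant of any cofactor of the Laplacian matrix L.
G has 7 vertices and 9 edges.
Computing the (6 x 6) cofactor determinant gives 35.

35


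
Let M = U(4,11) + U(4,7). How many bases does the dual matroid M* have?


(M1+M2)* = M1* + M2*.
M1* = U(7,11), bases: C(11,7) = 330.
M2* = U(3,7), bases: C(7,3) = 35.
|B(M*)| = 330 * 35 = 11550.

11550


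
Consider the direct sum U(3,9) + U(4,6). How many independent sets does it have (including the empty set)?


For a direct sum, |I(M1+M2)| = |I(M1)| * |I(M2)|.
|I(U(3,9))| = sum C(9,k) for k=0..3 = 130.
|I(U(4,6))| = sum C(6,k) for k=0..4 = 57.
Total = 130 * 57 = 7410.

7410


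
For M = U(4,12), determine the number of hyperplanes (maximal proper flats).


Hyperplanes of U(4,12) are flats of rank 3.
In a uniform matroid, these are exactly the (3)-element subsets.
Count = C(12,3) = (12 * 11 * 10) / (1 * 2 * 3) = 220.

220


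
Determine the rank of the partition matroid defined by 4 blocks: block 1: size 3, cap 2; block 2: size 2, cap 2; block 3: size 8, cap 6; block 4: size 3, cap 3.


Rank of a partition matroid = sum of min(|Si|, ci) for each block.
= min(3,2) + min(2,2) + min(8,6) + min(3,3)
= 2 + 2 + 6 + 3
= 13.

13


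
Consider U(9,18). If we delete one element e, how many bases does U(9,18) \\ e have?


Deleting e from U(9,18) gives U(9,17) since n > r.
Bases of U(9,17) = (17 choose 9) = 24310.

24310


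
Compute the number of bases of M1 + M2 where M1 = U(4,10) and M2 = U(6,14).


Bases of a direct sum M1 + M2: |B| = |B(M1)| * |B(M2)|.
|B(U(4,10))| = C(10,4) = 210.
|B(U(6,14))| = C(14,6) = 3003.
Total bases = 210 * 3003 = 630630.

630630


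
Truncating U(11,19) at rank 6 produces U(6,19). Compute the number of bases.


Truncating U(11,19) to rank 6 gives U(6,19).
Bases of U(6,19) are all 6-element subsets of 19 elements.
Number of bases = (19 choose 6) = 27132.

27132


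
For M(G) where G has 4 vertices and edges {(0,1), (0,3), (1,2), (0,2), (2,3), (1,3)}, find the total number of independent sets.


An independent set in a graphic matroid is an acyclic edge subset.
G has 4 vertices and 6 edges.
Enumerate all 2^6 = 64 subsets, checking for acyclicity.
Total independent sets = 38.

38


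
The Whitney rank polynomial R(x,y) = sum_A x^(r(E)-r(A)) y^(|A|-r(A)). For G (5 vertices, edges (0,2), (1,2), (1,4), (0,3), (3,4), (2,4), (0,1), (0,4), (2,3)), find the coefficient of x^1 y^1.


R(x,y) = sum over A in 2^E of x^(r(E)-r(A)) * y^(|A|-r(A)).
G has 5 vertices, 9 edges. r(E) = 4.
Enumerate all 2^9 = 512 subsets.
Count subsets with r(E)-r(A)=1 and |A|-r(A)=1: 51.

51


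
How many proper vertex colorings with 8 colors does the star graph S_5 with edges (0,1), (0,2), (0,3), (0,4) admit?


P(tree, k) = k * (k-1)^(4) for any tree on 5 vertices.
P(8) = 8 * 7^4 = 8 * 2401 = 19208.

19208


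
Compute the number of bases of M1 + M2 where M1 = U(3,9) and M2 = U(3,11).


Bases of a direct sum M1 + M2: |B| = |B(M1)| * |B(M2)|.
|B(U(3,9))| = C(9,3) = 84.
|B(U(3,11))| = C(11,3) = 165.
Total bases = 84 * 165 = 13860.

13860


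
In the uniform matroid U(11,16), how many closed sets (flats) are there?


Flats of U(11,16): every subset of size < 11 is a flat, plus E itself.
Count = C(16,0) + C(16,1) + C(16,2) + C(16,3) + C(16,4) + C(16,5) + C(16,6) + C(16,7) + C(16,8) + C(16,9) + C(16,10) + 1
     = 1 + 16 + 120 + 560 + 1820 + 4368 + 8008 + 11440 + 12870 + 11440 + 8008 + 1
     = 58652.

58652


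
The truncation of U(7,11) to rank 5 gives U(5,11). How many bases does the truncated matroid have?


Truncating U(7,11) to rank 5 gives U(5,11).
Bases of U(5,11) are all 5-element subsets of 11 elements.
Number of bases = (11 choose 5) = 462.

462


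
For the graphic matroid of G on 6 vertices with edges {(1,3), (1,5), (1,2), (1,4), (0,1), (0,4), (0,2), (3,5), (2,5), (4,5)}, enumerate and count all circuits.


A circuit in a graphic matroid = edge set of a simple cycle.
G has 6 vertices and 10 edges.
Enumerating all minimal edge subsets forming cycles...
Total circuits found: 20.

20


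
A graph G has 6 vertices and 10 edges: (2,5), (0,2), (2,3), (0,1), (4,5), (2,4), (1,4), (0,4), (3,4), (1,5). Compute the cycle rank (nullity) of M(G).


Cycle rank (nullity) = |E| - r(M) = |E| - (|V| - c).
|E| = 10, |V| = 6, c = 1.
Nullity = 10 - (6 - 1) = 10 - 5 = 5.

5


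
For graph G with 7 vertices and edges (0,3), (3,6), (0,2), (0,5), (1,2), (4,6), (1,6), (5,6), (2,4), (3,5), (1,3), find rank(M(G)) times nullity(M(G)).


r(M) = |V| - c = 7 - 1 = 6.
nullity = |E| - r(M) = 11 - 6 = 5.
Product = 6 * 5 = 30.

30


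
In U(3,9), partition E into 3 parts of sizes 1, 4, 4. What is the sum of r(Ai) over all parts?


r(Ai) = min(|Ai|, 3) for each part.
Sum = min(1,3) + min(4,3) + min(4,3)
    = 1 + 3 + 3
    = 7.

7


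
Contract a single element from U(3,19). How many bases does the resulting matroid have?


Contracting e from U(3,19) gives U(2,18).
Bases of U(2,18) = C(18,2) = (18 * 17) / (1 * 2) = 153.

153


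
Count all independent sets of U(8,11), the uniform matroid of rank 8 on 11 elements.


Independent sets of U(8,11) are all subsets of size <= 8.
Count = C(11,0) + C(11,1) + C(11,2) + C(11,3) + C(11,4) + C(11,5) + C(11,6) + C(11,7) + C(11,8)
     = 1 + 11 + 55 + 165 + 330 + 462 + 462 + 330 + 165
     = 1981.

1981


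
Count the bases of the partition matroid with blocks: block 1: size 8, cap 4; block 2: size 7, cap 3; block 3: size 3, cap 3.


A basis picks exactly ci elements from block i.
Number of bases = product of C(|Si|, ci).
= C(8,4) * C(7,3) * C(3,3)
= 70 * 35 * 1
= 2450.

2450


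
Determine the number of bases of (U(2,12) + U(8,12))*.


(M1+M2)* = M1* + M2*.
M1* = U(10,12), bases: C(12,10) = 66.
M2* = U(4,12), bases: C(12,4) = 495.
|B(M*)| = 66 * 495 = 32670.

32670


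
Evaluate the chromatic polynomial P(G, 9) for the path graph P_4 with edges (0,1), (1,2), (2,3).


P(P_4, k) = k * (k-1)^(3).
P(9) = 9 * 8^3 = 9 * 512 = 4608.

4608


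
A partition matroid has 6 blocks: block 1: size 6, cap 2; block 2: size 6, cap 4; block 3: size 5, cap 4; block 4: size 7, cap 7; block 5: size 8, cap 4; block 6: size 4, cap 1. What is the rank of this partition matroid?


Rank of a partition matroid = sum of min(|Si|, ci) for each block.
= min(6,2) + min(6,4) + min(5,4) + min(7,7) + min(8,4) + min(4,1)
= 2 + 4 + 4 + 7 + 4 + 1
= 22.

22


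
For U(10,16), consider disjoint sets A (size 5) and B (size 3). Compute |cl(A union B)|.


|A union B| = 5 + 3 = 8 (disjoint).
In U(10,16), cl(S) = S if |S| < 10, else cl(S) = E.
Since 8 < 10, cl(A union B) = A union B.
|cl(A union B)| = 8.

8


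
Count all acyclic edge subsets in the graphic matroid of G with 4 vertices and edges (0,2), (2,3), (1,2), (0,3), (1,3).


An independent set in a graphic matroid is an acyclic edge subset.
G has 4 vertices and 5 edges.
Enumerate all 2^5 = 32 subsets, checking for acyclicity.
Total independent sets = 24.

24


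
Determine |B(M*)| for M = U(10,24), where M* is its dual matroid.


The dual of U(r,n) is U(n-r, n) = U(14,24).
Bases of U(14,24) are all (14)-element subsets.
|B(M*)| = C(24,14) = 1961256.

1961256


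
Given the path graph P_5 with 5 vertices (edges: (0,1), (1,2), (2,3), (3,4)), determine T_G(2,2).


A path on 5 vertices is a tree with 4 edges.
T(x,y) = x^(4) for any tree.
T(2,2) = 2^4 = 16.

16


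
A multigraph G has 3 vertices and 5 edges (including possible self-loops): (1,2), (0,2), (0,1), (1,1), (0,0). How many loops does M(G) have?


In a graphic matroid, a loop is a self-loop edge (u,u) with rank 0.
Examining all 5 edges for self-loops...
Self-loops found: (1,1), (0,0)
Number of loops = 2.

2


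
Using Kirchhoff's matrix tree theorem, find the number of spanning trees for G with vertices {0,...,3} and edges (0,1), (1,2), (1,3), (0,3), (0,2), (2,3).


By Kirchhoff's matrix tree theorem, the number of spanning trees equals
the determinant of any cofactor of the Laplacian matrix L.
G has 4 vertices and 6 edges.
Computing the (3 x 3) cofactor determinant gives 16.

16


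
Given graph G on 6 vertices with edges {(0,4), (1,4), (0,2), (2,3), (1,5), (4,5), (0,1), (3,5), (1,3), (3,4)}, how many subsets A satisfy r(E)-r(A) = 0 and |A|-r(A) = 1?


R(x,y) = sum over A in 2^E of x^(r(E)-r(A)) * y^(|A|-r(A)).
G has 6 vertices, 10 edges. r(E) = 5.
Enumerate all 2^10 = 1024 subsets.
Count subsets with r(E)-r(A)=0 and |A|-r(A)=1: 159.

159


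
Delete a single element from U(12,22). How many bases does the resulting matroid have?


Deleting e from U(12,22) gives U(12,21) since n > r.
Bases of U(12,21) = C(21,12) = 21! / (12! * 9!) = 293930.

293930


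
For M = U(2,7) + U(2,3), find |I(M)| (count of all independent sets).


For a direct sum, |I(M1+M2)| = |I(M1)| * |I(M2)|.
|I(U(2,7))| = sum C(7,k) for k=0..2 = 29.
|I(U(2,3))| = sum C(3,k) for k=0..2 = 7.
Total = 29 * 7 = 203.

203


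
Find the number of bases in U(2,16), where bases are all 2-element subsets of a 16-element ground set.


Bases of U(2,16) are all 2-element subsets of the 16-element ground set.
Number of bases = C(16,2).
C(16,2) = (16 * 15) / (1 * 2) = 120.

120


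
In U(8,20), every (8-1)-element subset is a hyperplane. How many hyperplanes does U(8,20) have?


Hyperplanes of U(8,20) are flats of rank 7.
In a uniform matroid, these are exactly the (7)-element subsets.
Count = (20 choose 7) = 77520.

77520


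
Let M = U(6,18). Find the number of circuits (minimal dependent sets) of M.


In U(6,18), circuits are the (7)-element subsets.
Any set of 7 elements is dependent, and removing any one element gives
an independent set of size 6, so it is a minimal dependent set.
Number of circuits = (18 choose 7) = 31824.

31824


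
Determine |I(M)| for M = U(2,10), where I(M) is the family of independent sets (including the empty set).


Independent sets of U(2,10) are all subsets of size <= 2.
Count = C(10,0) + C(10,1) + C(10,2)
     = 1 + 10 + 45
     = 56.

56


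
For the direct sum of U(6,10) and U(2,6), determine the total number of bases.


Bases of a direct sum M1 + M2: |B| = |B(M1)| * |B(M2)|.
|B(U(6,10))| = C(10,6) = 210.
|B(U(2,6))| = C(6,2) = 15.
Total bases = 210 * 15 = 3150.

3150


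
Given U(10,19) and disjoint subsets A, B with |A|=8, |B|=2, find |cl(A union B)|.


|A union B| = 8 + 2 = 10 (disjoint).
In U(10,19), cl(S) = S if |S| < 10, else cl(S) = E.
Since 10 >= 10, cl(A union B) = E.
|cl(A union B)| = 19.

19


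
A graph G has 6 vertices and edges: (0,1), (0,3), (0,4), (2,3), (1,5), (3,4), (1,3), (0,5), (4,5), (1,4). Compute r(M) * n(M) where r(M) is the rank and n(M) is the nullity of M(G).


r(M) = |V| - c = 6 - 1 = 5.
nullity = |E| - r(M) = 10 - 5 = 5.
Product = 5 * 5 = 25.

25


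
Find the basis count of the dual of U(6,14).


The dual of U(r,n) is U(n-r, n) = U(8,14).
Bases of U(8,14) are all (8)-element subsets.
|B(M*)| = C(14,8) = 14! / (8! * 6!) = 3003.

3003


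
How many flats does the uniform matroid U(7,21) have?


Flats of U(7,21): every subset of size < 7 is a flat, plus E itself.
Count = (21 choose 0) + (21 choose 1) + (21 choose 2) + (21 choose 3) + (21 choose 4) + (21 choose 5) + (21 choose 6) + 1
     = 1 + 21 + 210 + 1330 + 5985 + 20349 + 54264 + 1
     = 82161.

82161


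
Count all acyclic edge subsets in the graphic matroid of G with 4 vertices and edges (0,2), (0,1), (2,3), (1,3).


An independent set in a graphic matroid is an acyclic edge subset.
G has 4 vertices and 4 edges.
Enumerate all 2^4 = 16 subsets, checking for acyclicity.
Total independent sets = 15.

15


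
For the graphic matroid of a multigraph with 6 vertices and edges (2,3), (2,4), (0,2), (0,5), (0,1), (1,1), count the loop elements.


In a graphic matroid, a loop is a self-loop edge (u,u) with rank 0.
Examining all 6 edges for self-loops...
Self-loops found: (1,1)
Number of loops = 1.

1


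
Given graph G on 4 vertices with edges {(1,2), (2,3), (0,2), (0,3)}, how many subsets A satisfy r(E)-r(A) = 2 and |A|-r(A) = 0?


R(x,y) = sum over A in 2^E of x^(r(E)-r(A)) * y^(|A|-r(A)).
G has 4 vertices, 4 edges. r(E) = 3.
Enumerate all 2^4 = 16 subsets.
Count subsets with r(E)-r(A)=2 and |A|-r(A)=0: 4.

4


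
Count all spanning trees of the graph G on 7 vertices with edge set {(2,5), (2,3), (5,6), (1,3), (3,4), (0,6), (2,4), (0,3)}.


By Kirchhoff's matrix tree theorem, the number of spanning trees equals
the determinant of any cofactor of the Laplacian matrix L.
G has 7 vertices and 8 edges.
Computing the (6 x 6) cofactor determinant gives 14.

14


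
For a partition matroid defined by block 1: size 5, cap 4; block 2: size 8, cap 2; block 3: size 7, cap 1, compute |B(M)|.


A basis picks exactly ci elements from block i.
Number of bases = product of C(|Si|, ci).
= C(5,4) * C(8,2) * C(7,1)
= 5 * 28 * 7
= 980.

980


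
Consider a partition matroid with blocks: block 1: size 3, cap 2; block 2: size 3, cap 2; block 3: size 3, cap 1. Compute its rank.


Rank of a partition matroid = sum of min(|Si|, ci) for each block.
= min(3,2) + min(3,2) + min(3,1)
= 2 + 2 + 1
= 5.

5


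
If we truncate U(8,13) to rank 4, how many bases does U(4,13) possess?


Truncating U(8,13) to rank 4 gives U(4,13).
Bases of U(4,13) are all 4-element subsets of 13 elements.
Number of bases = C(13,4) = 13! / (4! * 9!) = 715.

715


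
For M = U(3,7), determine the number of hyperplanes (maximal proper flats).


Hyperplanes of U(3,7) are flats of rank 2.
In a uniform matroid, these are exactly the (2)-element subsets.
Count = C(7,2) = 7! / (2! * 5!) = 21.

21


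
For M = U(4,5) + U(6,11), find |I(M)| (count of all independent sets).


For a direct sum, |I(M1+M2)| = |I(M1)| * |I(M2)|.
|I(U(4,5))| = sum C(5,k) for k=0..4 = 31.
|I(U(6,11))| = sum C(11,k) for k=0..6 = 1486.
Total = 31 * 1486 = 46066.

46066


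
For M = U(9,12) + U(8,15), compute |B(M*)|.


(M1+M2)* = M1* + M2*.
M1* = U(3,12), bases: C(12,3) = 220.
M2* = U(7,15), bases: C(15,7) = 6435.
|B(M*)| = 220 * 6435 = 1415700.

1415700


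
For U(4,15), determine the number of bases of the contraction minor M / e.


Contracting e from U(4,15) gives U(3,14).
Bases of U(3,14) = C(14,3) = (14 * 13 * 12) / (1 * 2 * 3) = 364.

364


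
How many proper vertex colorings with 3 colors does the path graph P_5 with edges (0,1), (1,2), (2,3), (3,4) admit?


P(P_5, k) = k * (k-1)^(4).
P(3) = 3 * 2^4 = 3 * 16 = 48.

48


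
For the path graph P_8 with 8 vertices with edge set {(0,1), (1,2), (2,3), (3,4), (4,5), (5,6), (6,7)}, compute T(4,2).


A path on 8 vertices is a tree with 7 edges.
T(x,y) = x^(7) for any tree.
T(4,2) = 4^7 = 16384.

16384


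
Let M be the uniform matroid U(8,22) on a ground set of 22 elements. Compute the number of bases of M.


Bases of U(8,22) are all 8-element subsets of the 22-element ground set.
Number of bases = C(22,8).
C(22,8) = 319770.

319770


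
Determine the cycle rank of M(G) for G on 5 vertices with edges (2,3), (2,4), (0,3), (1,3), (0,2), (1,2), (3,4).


Cycle rank (nullity) = |E| - r(M) = |E| - (|V| - c).
|E| = 7, |V| = 5, c = 1.
Nullity = 7 - (5 - 1) = 7 - 4 = 3.

3


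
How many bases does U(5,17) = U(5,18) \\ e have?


Deleting e from U(5,18) gives U(5,17) since n > r.
Bases of U(5,17) = C(17,5) = 17! / (5! * 12!) = 6188.

6188


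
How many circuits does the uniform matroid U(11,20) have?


In U(11,20), circuits are the (12)-element subsets.
Any set of 12 elements is dependent, and removing any one element gives
an independent set of size 11, so it is a minimal dependent set.
Number of circuits = (20 choose 12) = 125970.

125970


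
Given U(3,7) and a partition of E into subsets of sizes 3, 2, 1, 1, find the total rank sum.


r(Ai) = min(|Ai|, 3) for each part.
Sum = min(3,3) + min(2,3) + min(1,3) + min(1,3)
    = 3 + 2 + 1 + 1
    = 7.

7


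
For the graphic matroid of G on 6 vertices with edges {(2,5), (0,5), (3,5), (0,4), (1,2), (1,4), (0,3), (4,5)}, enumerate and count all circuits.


A circuit in a graphic matroid = edge set of a simple cycle.
G has 6 vertices and 8 edges.
Enumerating all minimal edge subsets forming cycles...
Total circuits found: 6.

6


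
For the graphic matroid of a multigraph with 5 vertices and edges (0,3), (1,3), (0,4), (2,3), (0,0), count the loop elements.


In a graphic matroid, a loop is a self-loop edge (u,u) with rank 0.
Examining all 5 edges for self-loops...
Self-loops found: (0,0)
Number of loops = 1.

1


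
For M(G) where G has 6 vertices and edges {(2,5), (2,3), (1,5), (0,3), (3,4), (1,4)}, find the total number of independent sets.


An independent set in a graphic matroid is an acyclic edge subset.
G has 6 vertices and 6 edges.
Enumerate all 2^6 = 64 subsets, checking for acyclicity.
Total independent sets = 62.

62


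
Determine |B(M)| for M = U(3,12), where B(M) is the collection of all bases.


Bases of U(3,12) are all 3-element subsets of the 12-element ground set.
Number of bases = C(12,3).
(12 choose 3) = 220.

220


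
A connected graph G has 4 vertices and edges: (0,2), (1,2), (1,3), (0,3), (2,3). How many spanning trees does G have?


By Kirchhoff's matrix tree theorem, the number of spanning trees equals
the determinant of any cofactor of the Laplacian matrix L.
G has 4 vertices and 5 edges.
Computing the (3 x 3) cofactor determinant gives 8.

8


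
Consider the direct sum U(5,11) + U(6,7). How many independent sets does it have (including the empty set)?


For a direct sum, |I(M1+M2)| = |I(M1)| * |I(M2)|.
|I(U(5,11))| = sum C(11,k) for k=0..5 = 1024.
|I(U(6,7))| = sum C(7,k) for k=0..6 = 127.
Total = 1024 * 127 = 130048.

130048


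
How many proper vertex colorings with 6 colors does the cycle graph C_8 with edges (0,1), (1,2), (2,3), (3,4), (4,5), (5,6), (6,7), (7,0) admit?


P(C_8, k) = (k-1)^8 + (-1)^8*(k-1).
P(6) = (5)^8 + 5
= 390625 + 5 = 390630.

390630


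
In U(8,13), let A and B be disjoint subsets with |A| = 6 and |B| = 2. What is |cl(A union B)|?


|A union B| = 6 + 2 = 8 (disjoint).
In U(8,13), cl(S) = S if |S| < 8, else cl(S) = E.
Since 8 >= 8, cl(A union B) = E.
|cl(A union B)| = 13.

13


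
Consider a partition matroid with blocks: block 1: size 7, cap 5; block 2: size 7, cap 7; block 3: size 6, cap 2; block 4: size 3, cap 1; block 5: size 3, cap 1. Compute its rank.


Rank of a partition matroid = sum of min(|Si|, ci) for each block.
= min(7,5) + min(7,7) + min(6,2) + min(3,1) + min(3,1)
= 5 + 7 + 2 + 1 + 1
= 16.

16


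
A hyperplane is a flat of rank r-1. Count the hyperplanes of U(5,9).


Hyperplanes of U(5,9) are flats of rank 4.
In a uniform matroid, these are exactly the (4)-element subsets.
Count = C(9,4) = 9! / (4! * 5!) = 126.

126


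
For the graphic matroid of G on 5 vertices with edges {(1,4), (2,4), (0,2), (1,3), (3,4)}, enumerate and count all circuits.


A circuit in a graphic matroid = edge set of a simple cycle.
G has 5 vertices and 5 edges.
Enumerating all minimal edge subsets forming cycles...
Total circuits found: 1.

1


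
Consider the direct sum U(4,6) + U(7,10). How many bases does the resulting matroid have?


Bases of a direct sum M1 + M2: |B| = |B(M1)| * |B(M2)|.
|B(U(4,6))| = C(6,4) = 15.
|B(U(7,10))| = C(10,7) = 120.
Total bases = 15 * 120 = 1800.

1800


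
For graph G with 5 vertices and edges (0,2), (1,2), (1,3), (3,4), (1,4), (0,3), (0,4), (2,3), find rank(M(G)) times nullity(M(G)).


r(M) = |V| - c = 5 - 1 = 4.
nullity = |E| - r(M) = 8 - 4 = 4.
Product = 4 * 4 = 16.

16


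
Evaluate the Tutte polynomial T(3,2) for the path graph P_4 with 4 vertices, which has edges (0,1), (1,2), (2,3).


A path on 4 vertices is a tree with 3 edges.
T(x,y) = x^(3) for any tree.
T(3,2) = 3^3 = 27.

27


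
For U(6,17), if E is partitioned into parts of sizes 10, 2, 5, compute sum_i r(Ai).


r(Ai) = min(|Ai|, 6) for each part.
Sum = min(10,6) + min(2,6) + min(5,6)
    = 6 + 2 + 5
    = 13.

13


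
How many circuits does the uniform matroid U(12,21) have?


In U(12,21), circuits are the (13)-element subsets.
Any set of 13 elements is dependent, and removing any one element gives
an independent set of size 12, so it is a minimal dependent set.
Number of circuits = C(21,13) = 21! / (13! * 8!) = 203490.

203490


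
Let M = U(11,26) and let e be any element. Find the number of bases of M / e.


Contracting e from U(11,26) gives U(10,25).
Bases of U(10,25) = (25 choose 10) = 3268760.

3268760


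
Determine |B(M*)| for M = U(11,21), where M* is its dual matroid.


The dual of U(r,n) is U(n-r, n) = U(10,21).
Bases of U(10,21) are all (10)-element subsets.
|B(M*)| = C(21,10) = 352716.

352716


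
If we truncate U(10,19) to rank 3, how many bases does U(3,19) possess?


Truncating U(10,19) to rank 3 gives U(3,19).
Bases of U(3,19) are all 3-element subsets of 19 elements.
Number of bases = C(19,3) = (19 * 18 * 17) / (1 * 2 * 3) = 969.

969


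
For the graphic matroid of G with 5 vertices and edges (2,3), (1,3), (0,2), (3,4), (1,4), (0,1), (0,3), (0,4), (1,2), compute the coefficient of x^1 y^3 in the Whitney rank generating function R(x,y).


R(x,y) = sum over A in 2^E of x^(r(E)-r(A)) * y^(|A|-r(A)).
G has 5 vertices, 9 edges. r(E) = 4.
Enumerate all 2^9 = 512 subsets.
Count subsets with r(E)-r(A)=1 and |A|-r(A)=3: 2.

2


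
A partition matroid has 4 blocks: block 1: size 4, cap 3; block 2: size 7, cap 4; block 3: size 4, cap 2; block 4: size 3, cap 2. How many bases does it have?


A basis picks exactly ci elements from block i.
Number of bases = product of C(|Si|, ci).
= C(4,3) * C(7,4) * C(4,2) * C(3,2)
= 4 * 35 * 6 * 3
= 2520.

2520


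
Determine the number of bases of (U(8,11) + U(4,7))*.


(M1+M2)* = M1* + M2*.
M1* = U(3,11), bases: C(11,3) = 165.
M2* = U(3,7), bases: C(7,3) = 35.
|B(M*)| = 165 * 35 = 5775.

5775


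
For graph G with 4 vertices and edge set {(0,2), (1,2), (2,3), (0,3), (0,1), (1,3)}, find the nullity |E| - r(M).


Cycle rank (nullity) = |E| - r(M) = |E| - (|V| - c).
|E| = 6, |V| = 4, c = 1.
Nullity = 6 - (4 - 1) = 6 - 3 = 3.

3


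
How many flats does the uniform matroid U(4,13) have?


Flats of U(4,13): every subset of size < 4 is a flat, plus E itself.
Count = (13 choose 0) + (13 choose 1) + (13 choose 2) + (13 choose 3) + 1
     = 1 + 13 + 78 + 286 + 1
     = 379.

379


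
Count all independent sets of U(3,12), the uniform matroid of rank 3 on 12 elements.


Independent sets of U(3,12) are all subsets of size <= 3.
Count = C(12,0) + C(12,1) + C(12,2) + C(12,3)
     = 1 + 12 + 66 + 220
     = 299.

299


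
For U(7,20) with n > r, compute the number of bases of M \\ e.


Deleting e from U(7,20) gives U(7,19) since n > r.
Bases of U(7,19) = C(19,7) = 19! / (7! * 12!) = 50388.

50388


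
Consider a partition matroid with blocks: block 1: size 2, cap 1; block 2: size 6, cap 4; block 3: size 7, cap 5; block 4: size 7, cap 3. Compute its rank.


Rank of a partition matroid = sum of min(|Si|, ci) for each block.
= min(2,1) + min(6,4) + min(7,5) + min(7,3)
= 1 + 4 + 5 + 3
= 13.

13


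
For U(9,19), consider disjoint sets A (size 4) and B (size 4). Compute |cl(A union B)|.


|A union B| = 4 + 4 = 8 (disjoint).
In U(9,19), cl(S) = S if |S| < 9, else cl(S) = E.
Since 8 < 9, cl(A union B) = A union B.
|cl(A union B)| = 8.

8


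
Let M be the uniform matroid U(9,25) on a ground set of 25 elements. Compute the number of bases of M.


Bases of U(9,25) are all 9-element subsets of the 25-element ground set.
Number of bases = C(25,9).
C(25,9) = 2042975.

2042975


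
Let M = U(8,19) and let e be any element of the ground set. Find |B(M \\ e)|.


Deleting e from U(8,19) gives U(8,18) since n > r.
Bases of U(8,18) = (18 choose 8) = 43758.

43758


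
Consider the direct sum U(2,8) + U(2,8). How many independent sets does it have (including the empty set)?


For a direct sum, |I(M1+M2)| = |I(M1)| * |I(M2)|.
|I(U(2,8))| = sum C(8,k) for k=0..2 = 37.
|I(U(2,8))| = sum C(8,k) for k=0..2 = 37.
Total = 37 * 37 = 1369.

1369


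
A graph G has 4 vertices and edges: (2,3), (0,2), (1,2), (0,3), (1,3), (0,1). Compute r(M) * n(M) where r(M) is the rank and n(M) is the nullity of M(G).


r(M) = |V| - c = 4 - 1 = 3.
nullity = |E| - r(M) = 6 - 3 = 3.
Product = 3 * 3 = 9.

9


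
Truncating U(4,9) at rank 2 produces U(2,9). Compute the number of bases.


Truncating U(4,9) to rank 2 gives U(2,9).
Bases of U(2,9) are all 2-element subsets of 9 elements.
Number of bases = C(9,2) = 9! / (2! * 7!) = 36.

36


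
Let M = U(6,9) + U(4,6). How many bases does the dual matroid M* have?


(M1+M2)* = M1* + M2*.
M1* = U(3,9), bases: C(9,3) = 84.
M2* = U(2,6), bases: C(6,2) = 15.
|B(M*)| = 84 * 15 = 1260.

1260


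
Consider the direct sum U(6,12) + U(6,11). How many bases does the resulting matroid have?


Bases of a direct sum M1 + M2: |B| = |B(M1)| * |B(M2)|.
|B(U(6,12))| = C(12,6) = 924.
|B(U(6,11))| = C(11,6) = 462.
Total bases = 924 * 462 = 426888.

426888


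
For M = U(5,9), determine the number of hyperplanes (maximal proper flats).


Hyperplanes of U(5,9) are flats of rank 4.
In a uniform matroid, these are exactly the (4)-element subsets.
Count = C(9,4) = (9 * 8 * 7 * 6) / (1 * 2 * 3 * 4) = 126.

126


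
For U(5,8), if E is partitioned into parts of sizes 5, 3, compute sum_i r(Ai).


r(Ai) = min(|Ai|, 5) for each part.
Sum = min(5,5) + min(3,5)
    = 5 + 3
    = 8.

8


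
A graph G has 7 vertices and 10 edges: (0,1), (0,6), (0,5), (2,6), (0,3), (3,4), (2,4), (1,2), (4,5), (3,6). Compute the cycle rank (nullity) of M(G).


Cycle rank (nullity) = |E| - r(M) = |E| - (|V| - c).
|E| = 10, |V| = 7, c = 1.
Nullity = 10 - (7 - 1) = 10 - 6 = 4.

4


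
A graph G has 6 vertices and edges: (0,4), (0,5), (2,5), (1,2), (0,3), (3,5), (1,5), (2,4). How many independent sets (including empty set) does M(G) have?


An independent set in a graphic matroid is an acyclic edge subset.
G has 6 vertices and 8 edges.
Enumerate all 2^8 = 256 subsets, checking for acyclicity.
Total independent sets = 180.

180


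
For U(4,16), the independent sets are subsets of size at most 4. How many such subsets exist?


Independent sets of U(4,16) are all subsets of size <= 4.
Count = C(16,0) + C(16,1) + C(16,2) + C(16,3) + C(16,4)
     = 1 + 16 + 120 + 560 + 1820
     = 2517.

2517


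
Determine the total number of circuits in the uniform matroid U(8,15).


In U(8,15), circuits are the (9)-element subsets.
Any set of 9 elements is dependent, and removing any one element gives
an independent set of size 8, so it is a minimal dependent set.
Number of circuits = C(15,9) = 5005.

5005


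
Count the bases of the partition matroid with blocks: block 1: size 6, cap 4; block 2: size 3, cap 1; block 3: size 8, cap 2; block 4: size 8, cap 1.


A basis picks exactly ci elements from block i.
Number of bases = product of C(|Si|, ci).
= C(6,4) * C(3,1) * C(8,2) * C(8,1)
= 15 * 3 * 28 * 8
= 10080.

10080


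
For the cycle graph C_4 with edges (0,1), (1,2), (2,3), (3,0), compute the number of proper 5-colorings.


P(C_4, k) = (k-1)^4 + (-1)^4*(k-1).
P(5) = (4)^4 + 4
= 256 + 4 = 260.

260


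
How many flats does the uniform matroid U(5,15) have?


Flats of U(5,15): every subset of size < 5 is a flat, plus E itself.
Count = (15 choose 0) + (15 choose 1) + (15 choose 2) + (15 choose 3) + (15 choose 4) + 1
     = 1 + 15 + 105 + 455 + 1365 + 1
     = 1942.

1942


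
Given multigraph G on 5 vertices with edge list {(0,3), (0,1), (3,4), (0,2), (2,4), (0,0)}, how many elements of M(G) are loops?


In a graphic matroid, a loop is a self-loop edge (u,u) with rank 0.
Examining all 6 edges for self-loops...
Self-loops found: (0,0)
Number of loops = 1.

1


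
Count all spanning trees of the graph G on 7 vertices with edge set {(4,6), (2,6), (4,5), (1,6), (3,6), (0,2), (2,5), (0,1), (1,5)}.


By Kirchhoff's matrix tree theorem, the number of spanning trees equals
the determinant of any cofactor of the Laplacian matrix L.
G has 7 vertices and 9 edges.
Computing the (6 x 6) cofactor determinant gives 36.

36


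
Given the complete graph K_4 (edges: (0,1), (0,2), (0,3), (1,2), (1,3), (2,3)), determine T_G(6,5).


T(K_4; x,y) = x^3 + 3x^2 + 4xy + 2x + y^3 + 3y^2 + 2y.
Substituting x=6, y=5:
= 216 + 108 + 120 + 12 + 125 + 75 + 10
= 666.

666


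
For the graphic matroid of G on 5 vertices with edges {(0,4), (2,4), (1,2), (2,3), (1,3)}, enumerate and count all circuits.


A circuit in a graphic matroid = edge set of a simple cycle.
G has 5 vertices and 5 edges.
Enumerating all minimal edge subsets forming cycles...
Total circuits found: 1.

1


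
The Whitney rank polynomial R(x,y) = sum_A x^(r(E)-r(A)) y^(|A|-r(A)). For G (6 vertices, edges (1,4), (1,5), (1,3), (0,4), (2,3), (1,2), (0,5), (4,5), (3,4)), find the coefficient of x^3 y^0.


R(x,y) = sum over A in 2^E of x^(r(E)-r(A)) * y^(|A|-r(A)).
G has 6 vertices, 9 edges. r(E) = 5.
Enumerate all 2^9 = 512 subsets.
Count subsets with r(E)-r(A)=3 and |A|-r(A)=0: 36.

36


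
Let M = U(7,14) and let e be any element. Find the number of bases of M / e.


Contracting e from U(7,14) gives U(6,13).
Bases of U(6,13) = (13 choose 6) = 1716.

1716


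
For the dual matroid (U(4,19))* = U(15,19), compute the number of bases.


The dual of U(r,n) is U(n-r, n) = U(15,19).
Bases of U(15,19) are all (15)-element subsets.
|B(M*)| = C(19,15) = 3876.

3876


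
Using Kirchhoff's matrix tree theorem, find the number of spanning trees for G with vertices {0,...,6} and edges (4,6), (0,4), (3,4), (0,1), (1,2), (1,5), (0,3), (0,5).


By Kirchhoff's matrix tree theorem, the number of spanning trees equals
the determinant of any cofactor of the Laplacian matrix L.
G has 7 vertices and 8 edges.
Computing the (6 x 6) cofactor determinant gives 9.

9


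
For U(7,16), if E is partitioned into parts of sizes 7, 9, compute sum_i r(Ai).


r(Ai) = min(|Ai|, 7) for each part.
Sum = min(7,7) + min(9,7)
    = 7 + 7
    = 14.

14


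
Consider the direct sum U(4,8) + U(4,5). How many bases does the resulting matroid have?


Bases of a direct sum M1 + M2: |B| = |B(M1)| * |B(M2)|.
|B(U(4,8))| = C(8,4) = 70.
|B(U(4,5))| = C(5,4) = 5.
Total bases = 70 * 5 = 350.

350


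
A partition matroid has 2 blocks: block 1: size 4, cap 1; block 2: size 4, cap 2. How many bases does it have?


A basis picks exactly ci elements from block i.
Number of bases = product of C(|Si|, ci).
= C(4,1) * C(4,2)
= 4 * 6
= 24.

24


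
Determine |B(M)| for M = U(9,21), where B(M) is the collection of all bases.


Bases of U(9,21) are all 9-element subsets of the 21-element ground set.
Number of bases = C(21,9).
C(21,9) = 293930.

293930


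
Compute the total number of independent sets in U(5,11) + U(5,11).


For a direct sum, |I(M1+M2)| = |I(M1)| * |I(M2)|.
|I(U(5,11))| = sum C(11,k) for k=0..5 = 1024.
|I(U(5,11))| = sum C(11,k) for k=0..5 = 1024.
Total = 1024 * 1024 = 1048576.

1048576


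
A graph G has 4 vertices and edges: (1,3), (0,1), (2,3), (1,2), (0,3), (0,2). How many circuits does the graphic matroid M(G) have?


A circuit in a graphic matroid = edge set of a simple cycle.
G has 4 vertices and 6 edges.
Enumerating all minimal edge subsets forming cycles...
Total circuits found: 7.

7


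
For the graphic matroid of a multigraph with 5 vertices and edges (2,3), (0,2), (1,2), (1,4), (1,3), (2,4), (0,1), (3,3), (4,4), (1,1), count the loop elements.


In a graphic matroid, a loop is a self-loop edge (u,u) with rank 0.
Examining all 10 edges for self-loops...
Self-loops found: (3,3), (4,4), (1,1)
Number of loops = 3.

3


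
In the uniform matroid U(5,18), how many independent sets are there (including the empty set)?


Independent sets of U(5,18) are all subsets of size <= 5.
Count = C(18,0) + C(18,1) + C(18,2) + C(18,3) + C(18,4) + C(18,5)
     = 1 + 18 + 153 + 816 + 3060 + 8568
     = 12616.

12616


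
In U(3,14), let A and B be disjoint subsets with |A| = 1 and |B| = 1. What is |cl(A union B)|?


|A union B| = 1 + 1 = 2 (disjoint).
In U(3,14), cl(S) = S if |S| < 3, else cl(S) = E.
Since 2 < 3, cl(A union B) = A union B.
|cl(A union B)| = 2.

2


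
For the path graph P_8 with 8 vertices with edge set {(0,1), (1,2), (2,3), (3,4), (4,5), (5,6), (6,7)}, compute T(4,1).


A path on 8 vertices is a tree with 7 edges.
T(x,y) = x^(7) for any tree.
T(4,1) = 4^7 = 16384.

16384


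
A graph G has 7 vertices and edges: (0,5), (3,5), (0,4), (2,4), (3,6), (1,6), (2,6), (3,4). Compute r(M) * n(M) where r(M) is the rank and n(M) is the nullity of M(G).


r(M) = |V| - c = 7 - 1 = 6.
nullity = |E| - r(M) = 8 - 6 = 2.
Product = 6 * 2 = 12.

12


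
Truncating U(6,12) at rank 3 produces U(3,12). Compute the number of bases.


Truncating U(6,12) to rank 3 gives U(3,12).
Bases of U(3,12) are all 3-element subsets of 12 elements.
Number of bases = C(12,3) = (12 * 11 * 10) / (1 * 2 * 3) = 220.

220


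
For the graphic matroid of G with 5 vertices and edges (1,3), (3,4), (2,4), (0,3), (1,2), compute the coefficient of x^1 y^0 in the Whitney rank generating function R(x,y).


R(x,y) = sum over A in 2^E of x^(r(E)-r(A)) * y^(|A|-r(A)).
G has 5 vertices, 5 edges. r(E) = 4.
Enumerate all 2^5 = 32 subsets.
Count subsets with r(E)-r(A)=1 and |A|-r(A)=0: 10.

10


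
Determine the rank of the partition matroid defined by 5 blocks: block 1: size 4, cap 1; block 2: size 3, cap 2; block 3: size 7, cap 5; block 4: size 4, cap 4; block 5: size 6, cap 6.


Rank of a partition matroid = sum of min(|Si|, ci) for each block.
= min(4,1) + min(3,2) + min(7,5) + min(4,4) + min(6,6)
= 1 + 2 + 5 + 4 + 6
= 18.

18


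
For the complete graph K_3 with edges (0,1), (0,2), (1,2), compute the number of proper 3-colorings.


P(K_3, k) = k(k-1)(k-2)...(k-2).
P(3) = (3) * (2) * (1) = 6.

6


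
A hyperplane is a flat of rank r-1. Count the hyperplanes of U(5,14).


Hyperplanes of U(5,14) are flats of rank 4.
In a uniform matroid, these are exactly the (4)-element subsets.
Count = C(14,4) = (14 * 13 * 12 * 11) / (1 * 2 * 3 * 4) = 1001.

1001


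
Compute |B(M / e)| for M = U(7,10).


Contracting e from U(7,10) gives U(6,9).
Bases of U(6,9) = (9 choose 6) = 84.

84


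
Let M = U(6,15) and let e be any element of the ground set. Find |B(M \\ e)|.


Deleting e from U(6,15) gives U(6,14) since n > r.
Bases of U(6,14) = (14 choose 6) = 3003.

3003


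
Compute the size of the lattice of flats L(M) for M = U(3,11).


Flats of U(3,11): every subset of size < 3 is a flat, plus E itself.
Count = (11 choose 0) + (11 choose 1) + (11 choose 2) + 1
     = 1 + 11 + 55 + 1
     = 68.

68


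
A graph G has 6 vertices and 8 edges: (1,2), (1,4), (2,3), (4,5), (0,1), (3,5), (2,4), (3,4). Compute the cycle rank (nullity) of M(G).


Cycle rank (nullity) = |E| - r(M) = |E| - (|V| - c).
|E| = 8, |V| = 6, c = 1.
Nullity = 8 - (6 - 1) = 8 - 5 = 3.

3
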